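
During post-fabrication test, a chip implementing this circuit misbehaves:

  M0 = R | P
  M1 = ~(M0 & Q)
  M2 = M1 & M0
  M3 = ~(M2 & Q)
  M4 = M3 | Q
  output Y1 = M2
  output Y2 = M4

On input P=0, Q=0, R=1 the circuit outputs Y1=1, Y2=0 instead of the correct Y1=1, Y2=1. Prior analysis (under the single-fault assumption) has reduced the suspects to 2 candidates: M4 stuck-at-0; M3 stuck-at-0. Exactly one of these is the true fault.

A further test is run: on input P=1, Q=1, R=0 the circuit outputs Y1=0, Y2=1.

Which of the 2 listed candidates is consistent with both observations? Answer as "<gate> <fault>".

M3 stuck-at-0

Evaluate each candidate on input P=1, Q=1, R=0:
  M4 stuck-at-0: M0=1, M1=0, M2=0, M3=1, M4=0 [stuck-at-0] → Y1=0, Y2=0 — eliminated
  M3 stuck-at-0: M0=1, M1=0, M2=0, M3=0 [stuck-at-0], M4=1 → Y1=0, Y2=1 — matches
Only M3 stuck-at-0 reproduces the observed Y1=0, Y2=1.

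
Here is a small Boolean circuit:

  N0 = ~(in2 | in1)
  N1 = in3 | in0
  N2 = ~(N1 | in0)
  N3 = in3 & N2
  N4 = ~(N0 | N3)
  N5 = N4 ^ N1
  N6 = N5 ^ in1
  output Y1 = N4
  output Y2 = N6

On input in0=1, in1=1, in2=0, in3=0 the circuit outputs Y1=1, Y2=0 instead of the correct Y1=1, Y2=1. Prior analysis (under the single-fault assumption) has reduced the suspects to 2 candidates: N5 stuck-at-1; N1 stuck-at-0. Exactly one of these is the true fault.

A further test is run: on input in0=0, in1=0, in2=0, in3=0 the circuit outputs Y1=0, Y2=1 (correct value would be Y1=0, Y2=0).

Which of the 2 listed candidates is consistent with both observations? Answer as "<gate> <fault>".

N5 stuck-at-1

Evaluate each candidate on input in0=0, in1=0, in2=0, in3=0:
  N5 stuck-at-1: N0=1, N1=0, N2=1, N3=0, N4=0, N5=1 [stuck-at-1], N6=1 → Y1=0, Y2=1 — matches
  N1 stuck-at-0: N0=1, N1=0 [stuck-at-0], N2=1, N3=0, N4=0, N5=0, N6=0 → Y1=0, Y2=0 — eliminated
Only N5 stuck-at-1 reproduces the observed Y1=0, Y2=1.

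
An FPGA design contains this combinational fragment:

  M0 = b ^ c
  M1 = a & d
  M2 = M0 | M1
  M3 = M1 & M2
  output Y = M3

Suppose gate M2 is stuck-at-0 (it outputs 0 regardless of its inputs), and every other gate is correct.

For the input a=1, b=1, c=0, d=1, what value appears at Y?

0

Propagate with M2 forced: M0=1, M1=1, M2=0 [stuck-at-0], M3=0.
So Y = 0. (Without the fault it would be 1.)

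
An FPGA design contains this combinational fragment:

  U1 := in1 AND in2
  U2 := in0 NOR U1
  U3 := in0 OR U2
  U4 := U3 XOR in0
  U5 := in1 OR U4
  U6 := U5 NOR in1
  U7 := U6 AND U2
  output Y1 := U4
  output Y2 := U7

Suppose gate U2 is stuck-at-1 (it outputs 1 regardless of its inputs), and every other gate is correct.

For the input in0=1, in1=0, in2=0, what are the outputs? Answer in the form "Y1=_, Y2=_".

Propagate with U2 forced: U1=0, U2=1 [stuck-at-1], U3=1, U4=0, U5=0, U6=1, U7=1.
So the outputs are Y1=0, Y2=1. (Without the fault they would be Y1=0, Y2=0.)

Y1=0, Y2=1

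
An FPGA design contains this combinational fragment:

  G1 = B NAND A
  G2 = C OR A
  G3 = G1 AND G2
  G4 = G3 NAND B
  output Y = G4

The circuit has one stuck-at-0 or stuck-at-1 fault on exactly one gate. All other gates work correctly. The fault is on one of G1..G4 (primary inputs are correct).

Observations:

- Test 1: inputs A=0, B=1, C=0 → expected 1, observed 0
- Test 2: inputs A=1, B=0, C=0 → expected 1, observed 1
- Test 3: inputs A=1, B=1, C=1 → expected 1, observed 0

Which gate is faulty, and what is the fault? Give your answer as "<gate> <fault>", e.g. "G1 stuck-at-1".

G3 stuck-at-1

Fault-free values for test 1 (A=0, B=1, C=0): G1=1, G2=0, G3=0, G4=1, giving Y=1. Observed 0.
Test 1: faults giving observed 0 are {G2 stuck-at-1, G3 stuck-at-1, G4 stuck-at-0}.
Test 2 (A=1, B=0, C=0): fault-free G1=1, G2=1, G3=1, G4=1 → 1; observed 1. Eliminates G4 stuck-at-0.
Test 3 (A=1, B=1, C=1): fault-free G1=0, G2=1, G3=0, G4=1 → 1; observed 0. Eliminates G2 stuck-at-1.
Only G3 stuck-at-1 is consistent with every test.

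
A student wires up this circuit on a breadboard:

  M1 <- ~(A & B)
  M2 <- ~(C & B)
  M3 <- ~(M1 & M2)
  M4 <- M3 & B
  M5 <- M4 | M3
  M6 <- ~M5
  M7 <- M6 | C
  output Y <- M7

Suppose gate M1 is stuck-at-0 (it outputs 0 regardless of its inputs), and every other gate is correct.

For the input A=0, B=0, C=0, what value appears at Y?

0

Propagate with M1 forced: M1=0 [stuck-at-0], M2=1, M3=1, M4=0, M5=1, M6=0, M7=0.
So Y = 0. (Without the fault it would be 1.)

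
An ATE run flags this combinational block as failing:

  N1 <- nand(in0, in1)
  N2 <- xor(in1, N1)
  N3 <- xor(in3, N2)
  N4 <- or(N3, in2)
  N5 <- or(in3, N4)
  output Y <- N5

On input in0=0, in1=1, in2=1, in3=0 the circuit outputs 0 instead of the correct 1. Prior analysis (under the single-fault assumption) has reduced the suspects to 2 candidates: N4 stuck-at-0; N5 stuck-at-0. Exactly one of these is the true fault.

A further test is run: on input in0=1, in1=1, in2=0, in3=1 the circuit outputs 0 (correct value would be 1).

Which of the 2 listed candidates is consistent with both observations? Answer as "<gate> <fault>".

Evaluate each candidate on input in0=1, in1=1, in2=0, in3=1:
  N4 stuck-at-0: N1=0, N2=1, N3=0, N4=0 [stuck-at-0], N5=1 → 1 — eliminated
  N5 stuck-at-0: N1=0, N2=1, N3=0, N4=0, N5=0 [stuck-at-0] → 0 — matches
Only N5 stuck-at-0 reproduces the observed 0.

N5 stuck-at-0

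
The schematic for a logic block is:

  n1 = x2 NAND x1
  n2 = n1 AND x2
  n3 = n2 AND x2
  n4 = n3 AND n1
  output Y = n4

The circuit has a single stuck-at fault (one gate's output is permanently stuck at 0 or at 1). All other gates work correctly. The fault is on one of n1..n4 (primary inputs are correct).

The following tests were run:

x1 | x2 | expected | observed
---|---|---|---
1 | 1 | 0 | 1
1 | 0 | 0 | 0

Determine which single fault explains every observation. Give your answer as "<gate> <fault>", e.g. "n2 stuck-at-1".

Fault-free values for test 1 (x1=1, x2=1): n1=0, n2=0, n3=0, n4=0, giving Y=0. Observed 1.
Test 1: faults giving observed 1 are {n1 stuck-at-1, n4 stuck-at-1}.
Test 2 (x1=1, x2=0): fault-free n1=1, n2=0, n3=0, n4=0 → 0; observed 0. Eliminates n4 stuck-at-1.
Only n1 stuck-at-1 is consistent with every test.

n1 stuck-at-1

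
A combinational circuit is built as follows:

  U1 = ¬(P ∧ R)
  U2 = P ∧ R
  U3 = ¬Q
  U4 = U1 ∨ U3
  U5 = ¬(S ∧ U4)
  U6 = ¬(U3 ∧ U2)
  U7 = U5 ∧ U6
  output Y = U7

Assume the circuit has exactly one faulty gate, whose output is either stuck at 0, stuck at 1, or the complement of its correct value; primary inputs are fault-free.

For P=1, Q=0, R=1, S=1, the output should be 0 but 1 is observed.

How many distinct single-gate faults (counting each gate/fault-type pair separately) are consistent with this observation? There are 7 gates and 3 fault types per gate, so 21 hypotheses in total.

4

Fault-free: U1=0, U2=1, U3=1, U4=1, U5=0, U6=0, U7=0 → 0. Observed 1.
  U1: none of the 3 fault types match ✗
  U2: none of the 3 fault types match ✗
  U3: stuck-at-0, inverted output ✓; others ✗
  U4: none of the 3 fault types match ✗
  U5: none of the 3 fault types match ✗
  U6: none of the 3 fault types match ✗
  U7: stuck-at-1, inverted output ✓; others ✗
Consistent faults: {U3 stuck-at-0, U3 inverted output, U7 stuck-at-1, U7 inverted output} — 4 in all.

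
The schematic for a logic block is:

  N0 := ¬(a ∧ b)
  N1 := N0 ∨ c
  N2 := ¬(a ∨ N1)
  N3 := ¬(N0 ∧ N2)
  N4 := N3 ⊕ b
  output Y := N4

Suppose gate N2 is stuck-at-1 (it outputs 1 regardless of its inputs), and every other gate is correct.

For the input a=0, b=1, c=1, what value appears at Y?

1

Propagate with N2 forced: N0=1, N1=1, N2=1 [stuck-at-1], N3=0, N4=1.
So Y = 1. (Without the fault it would be 0.)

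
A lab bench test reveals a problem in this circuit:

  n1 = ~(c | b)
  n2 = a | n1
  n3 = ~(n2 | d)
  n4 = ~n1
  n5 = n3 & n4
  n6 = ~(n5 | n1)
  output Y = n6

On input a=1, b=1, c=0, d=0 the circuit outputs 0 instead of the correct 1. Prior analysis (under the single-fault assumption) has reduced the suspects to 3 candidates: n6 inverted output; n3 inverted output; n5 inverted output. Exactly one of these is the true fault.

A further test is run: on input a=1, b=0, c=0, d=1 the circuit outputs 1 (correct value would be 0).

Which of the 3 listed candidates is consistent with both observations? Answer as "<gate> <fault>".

n6 inverted output

Evaluate each candidate on input a=1, b=0, c=0, d=1:
  n6 inverted output: n1=1, n2=1, n3=0, n4=0, n5=0, n6=1 [inverted output] → 1 — matches
  n3 inverted output: n1=1, n2=1, n3=1 [inverted output], n4=0, n5=0, n6=0 → 0 — eliminated
  n5 inverted output: n1=1, n2=1, n3=0, n4=0, n5=1 [inverted output], n6=0 → 0 — eliminated
Only n6 inverted output reproduces the observed 1.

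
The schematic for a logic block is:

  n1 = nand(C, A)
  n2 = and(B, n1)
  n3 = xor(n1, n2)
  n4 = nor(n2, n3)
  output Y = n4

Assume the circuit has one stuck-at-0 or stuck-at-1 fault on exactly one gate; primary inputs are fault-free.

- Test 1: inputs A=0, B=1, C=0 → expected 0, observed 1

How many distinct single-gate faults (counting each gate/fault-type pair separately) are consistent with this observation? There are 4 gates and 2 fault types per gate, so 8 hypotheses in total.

2

Fault-free: n1=1, n2=1, n3=0, n4=0 → 0. Observed 1.
  n1 stuck-at-0: output 1 ✓
  n1 stuck-at-1: output 0 ✗
  n2 stuck-at-0: output 0 ✗
  n2 stuck-at-1: output 0 ✗
  n3 stuck-at-0: output 0 ✗
  n3 stuck-at-1: output 0 ✗
  n4 stuck-at-0: output 0 ✗
  n4 stuck-at-1: output 1 ✓
Consistent faults: {n1 stuck-at-0, n4 stuck-at-1} — 2 in all.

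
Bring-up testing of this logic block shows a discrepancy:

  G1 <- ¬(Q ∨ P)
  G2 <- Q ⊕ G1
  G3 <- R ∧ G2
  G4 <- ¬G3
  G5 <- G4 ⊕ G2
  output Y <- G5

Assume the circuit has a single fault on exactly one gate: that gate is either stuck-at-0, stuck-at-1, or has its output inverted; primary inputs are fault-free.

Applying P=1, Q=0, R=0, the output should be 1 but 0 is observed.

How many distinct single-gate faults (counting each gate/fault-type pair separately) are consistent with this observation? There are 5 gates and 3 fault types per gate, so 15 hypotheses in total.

Fault-free: G1=0, G2=0, G3=0, G4=1, G5=1 → 1. Observed 0.
  G1: stuck-at-1, inverted output ✓; others ✗
  G2: stuck-at-1, inverted output ✓; others ✗
  G3: stuck-at-1, inverted output ✓; others ✗
  G4: stuck-at-0, inverted output ✓; others ✗
  G5: stuck-at-0, inverted output ✓; others ✗
Consistent faults: {G1 stuck-at-1, G1 inverted output, G2 stuck-at-1, G2 inverted output, G3 stuck-at-1, G3 inverted output, G4 stuck-at-0, G4 inverted output, G5 stuck-at-0, G5 inverted output} — 10 in all.

10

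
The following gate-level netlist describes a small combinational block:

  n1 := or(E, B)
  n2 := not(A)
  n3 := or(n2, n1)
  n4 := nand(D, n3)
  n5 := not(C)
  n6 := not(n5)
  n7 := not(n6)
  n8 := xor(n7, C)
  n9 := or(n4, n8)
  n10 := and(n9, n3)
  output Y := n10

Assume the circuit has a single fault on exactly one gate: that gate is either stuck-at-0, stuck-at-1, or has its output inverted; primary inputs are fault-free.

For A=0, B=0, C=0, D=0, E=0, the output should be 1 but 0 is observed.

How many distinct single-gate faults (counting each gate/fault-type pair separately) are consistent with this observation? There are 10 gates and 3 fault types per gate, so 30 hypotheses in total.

8

Fault-free: n1=0, n2=1, n3=1, n4=1, n5=1, n6=0, n7=1, n8=1, n9=1, n10=1 → 1. Observed 0.
  n1: none of the 3 fault types match ✗
  n2: stuck-at-0, inverted output ✓; others ✗
  n3: stuck-at-0, inverted output ✓; others ✗
  n4: none of the 3 fault types match ✗
  n5: none of the 3 fault types match ✗
  n6: none of the 3 fault types match ✗
  n7: none of the 3 fault types match ✗
  n8: none of the 3 fault types match ✗
  n9: stuck-at-0, inverted output ✓; others ✗
  n10: stuck-at-0, inverted output ✓; others ✗
Consistent faults: {n2 stuck-at-0, n2 inverted output, n3 stuck-at-0, n3 inverted output, n9 stuck-at-0, n9 inverted output, n10 stuck-at-0, n10 inverted output} — 8 in all.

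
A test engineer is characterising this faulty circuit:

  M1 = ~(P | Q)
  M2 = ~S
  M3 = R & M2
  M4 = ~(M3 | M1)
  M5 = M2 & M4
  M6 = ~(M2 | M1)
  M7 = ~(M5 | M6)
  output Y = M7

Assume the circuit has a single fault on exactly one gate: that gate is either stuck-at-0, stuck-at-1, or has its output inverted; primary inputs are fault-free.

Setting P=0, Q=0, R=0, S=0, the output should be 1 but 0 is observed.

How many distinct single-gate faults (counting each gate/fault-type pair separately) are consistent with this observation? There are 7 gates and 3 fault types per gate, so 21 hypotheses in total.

Fault-free: M1=1, M2=1, M3=0, M4=0, M5=0, M6=0, M7=1 → 1. Observed 0.
  M1: stuck-at-0, inverted output ✓; others ✗
  M2: none of the 3 fault types match ✗
  M3: none of the 3 fault types match ✗
  M4: stuck-at-1, inverted output ✓; others ✗
  M5: stuck-at-1, inverted output ✓; others ✗
  M6: stuck-at-1, inverted output ✓; others ✗
  M7: stuck-at-0, inverted output ✓; others ✗
Consistent faults: {M1 stuck-at-0, M1 inverted output, M4 stuck-at-1, M4 inverted output, M5 stuck-at-1, M5 inverted output, M6 stuck-at-1, M6 inverted output, M7 stuck-at-0, M7 inverted output} — 10 in all.

10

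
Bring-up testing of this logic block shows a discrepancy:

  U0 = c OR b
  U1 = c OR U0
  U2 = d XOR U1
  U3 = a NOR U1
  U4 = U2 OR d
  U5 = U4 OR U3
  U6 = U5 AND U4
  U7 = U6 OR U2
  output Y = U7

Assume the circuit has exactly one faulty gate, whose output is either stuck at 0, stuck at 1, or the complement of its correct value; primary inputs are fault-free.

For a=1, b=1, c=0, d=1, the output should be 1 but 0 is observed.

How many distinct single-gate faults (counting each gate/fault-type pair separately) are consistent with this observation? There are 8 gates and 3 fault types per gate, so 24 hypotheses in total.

Fault-free: U0=1, U1=1, U2=0, U3=0, U4=1, U5=1, U6=1, U7=1 → 1. Observed 0.
  U0: none of the 3 fault types match ✗
  U1: none of the 3 fault types match ✗
  U2: none of the 3 fault types match ✗
  U3: none of the 3 fault types match ✗
  U4: stuck-at-0, inverted output ✓; others ✗
  U5: stuck-at-0, inverted output ✓; others ✗
  U6: stuck-at-0, inverted output ✓; others ✗
  U7: stuck-at-0, inverted output ✓; others ✗
Consistent faults: {U4 stuck-at-0, U4 inverted output, U5 stuck-at-0, U5 inverted output, U6 stuck-at-0, U6 inverted output, U7 stuck-at-0, U7 inverted output} — 8 in all.

8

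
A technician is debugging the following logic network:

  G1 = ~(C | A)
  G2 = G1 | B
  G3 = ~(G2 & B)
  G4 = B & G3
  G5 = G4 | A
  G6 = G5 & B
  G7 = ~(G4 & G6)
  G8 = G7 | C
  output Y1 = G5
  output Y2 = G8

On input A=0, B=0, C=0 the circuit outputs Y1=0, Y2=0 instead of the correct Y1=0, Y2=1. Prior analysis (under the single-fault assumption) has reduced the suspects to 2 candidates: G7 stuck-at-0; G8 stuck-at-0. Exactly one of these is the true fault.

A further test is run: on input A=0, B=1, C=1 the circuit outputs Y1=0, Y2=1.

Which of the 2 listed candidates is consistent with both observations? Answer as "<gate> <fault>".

Evaluate each candidate on input A=0, B=1, C=1:
  G7 stuck-at-0: G1=0, G2=1, G3=0, G4=0, G5=0, G6=0, G7=0 [stuck-at-0], G8=1 → Y1=0, Y2=1 — matches
  G8 stuck-at-0: G1=0, G2=1, G3=0, G4=0, G5=0, G6=0, G7=1, G8=0 [stuck-at-0] → Y1=0, Y2=0 — eliminated
Only G7 stuck-at-0 reproduces the observed Y1=0, Y2=1.

G7 stuck-at-0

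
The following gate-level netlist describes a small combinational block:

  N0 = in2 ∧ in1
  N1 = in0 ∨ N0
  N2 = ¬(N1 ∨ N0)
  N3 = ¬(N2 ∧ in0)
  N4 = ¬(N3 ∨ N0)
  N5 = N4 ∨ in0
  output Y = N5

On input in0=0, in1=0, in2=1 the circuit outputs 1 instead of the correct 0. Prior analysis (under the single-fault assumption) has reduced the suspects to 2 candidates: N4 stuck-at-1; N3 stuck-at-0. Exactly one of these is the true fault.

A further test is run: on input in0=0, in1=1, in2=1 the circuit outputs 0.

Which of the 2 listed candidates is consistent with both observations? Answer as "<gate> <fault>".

N3 stuck-at-0

Evaluate each candidate on input in0=0, in1=1, in2=1:
  N4 stuck-at-1: N0=1, N1=1, N2=0, N3=1, N4=1 [stuck-at-1], N5=1 → 1 — eliminated
  N3 stuck-at-0: N0=1, N1=1, N2=0, N3=0 [stuck-at-0], N4=0, N5=0 → 0 — matches
Only N3 stuck-at-0 reproduces the observed 0.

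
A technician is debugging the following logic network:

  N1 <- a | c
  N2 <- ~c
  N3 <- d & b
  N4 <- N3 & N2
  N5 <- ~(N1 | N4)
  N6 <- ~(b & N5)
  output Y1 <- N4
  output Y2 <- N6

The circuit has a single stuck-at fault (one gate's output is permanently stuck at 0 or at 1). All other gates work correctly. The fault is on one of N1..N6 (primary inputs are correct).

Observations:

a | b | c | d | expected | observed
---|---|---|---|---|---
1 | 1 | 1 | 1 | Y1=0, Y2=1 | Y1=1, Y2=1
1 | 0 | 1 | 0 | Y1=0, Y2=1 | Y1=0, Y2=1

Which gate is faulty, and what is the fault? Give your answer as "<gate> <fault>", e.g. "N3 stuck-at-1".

Fault-free values for test 1 (a=1, b=1, c=1, d=1): N1=1, N2=0, N3=1, N4=0, N5=0, N6=1, giving Y1=0, Y2=1. Observed Y1=1, Y2=1.
Test 1: faults giving observed Y1=1, Y2=1 are {N2 stuck-at-1, N4 stuck-at-1}.
Test 2 (a=1, b=0, c=1, d=0): fault-free N1=1, N2=0, N3=0, N4=0, N5=0, N6=1 → Y1=0, Y2=1; observed Y1=0, Y2=1. Eliminates N4 stuck-at-1.
Only N2 stuck-at-1 is consistent with every test.

N2 stuck-at-1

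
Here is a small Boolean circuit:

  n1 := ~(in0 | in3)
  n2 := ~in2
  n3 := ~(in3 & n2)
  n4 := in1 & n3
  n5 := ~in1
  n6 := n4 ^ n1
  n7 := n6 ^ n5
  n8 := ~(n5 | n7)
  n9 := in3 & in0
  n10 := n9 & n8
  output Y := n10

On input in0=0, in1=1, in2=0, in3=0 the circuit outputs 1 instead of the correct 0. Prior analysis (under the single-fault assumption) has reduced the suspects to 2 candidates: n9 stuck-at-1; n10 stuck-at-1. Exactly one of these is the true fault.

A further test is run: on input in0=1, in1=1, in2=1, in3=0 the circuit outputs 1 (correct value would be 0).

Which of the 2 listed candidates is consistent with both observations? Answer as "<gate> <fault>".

Evaluate each candidate on input in0=1, in1=1, in2=1, in3=0:
  n9 stuck-at-1: n1=0, n2=0, n3=1, n4=1, n5=0, n6=1, n7=1, n8=0, n9=1 [stuck-at-1], n10=0 → 0 — eliminated
  n10 stuck-at-1: n1=0, n2=0, n3=1, n4=1, n5=0, n6=1, n7=1, n8=0, n9=0, n10=1 [stuck-at-1] → 1 — matches
Only n10 stuck-at-1 reproduces the observed 1.

n10 stuck-at-1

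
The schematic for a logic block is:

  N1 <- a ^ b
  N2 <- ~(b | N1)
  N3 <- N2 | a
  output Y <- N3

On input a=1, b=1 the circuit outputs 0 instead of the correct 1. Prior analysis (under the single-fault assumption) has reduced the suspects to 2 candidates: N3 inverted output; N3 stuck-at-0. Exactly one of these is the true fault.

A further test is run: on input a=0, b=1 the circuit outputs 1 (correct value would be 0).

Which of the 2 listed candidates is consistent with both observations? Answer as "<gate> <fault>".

N3 inverted output

Evaluate each candidate on input a=0, b=1:
  N3 inverted output: N1=1, N2=0, N3=1 [inverted output] → 1 — matches
  N3 stuck-at-0: N1=1, N2=0, N3=0 [stuck-at-0] → 0 — eliminated
Only N3 inverted output reproduces the observed 1.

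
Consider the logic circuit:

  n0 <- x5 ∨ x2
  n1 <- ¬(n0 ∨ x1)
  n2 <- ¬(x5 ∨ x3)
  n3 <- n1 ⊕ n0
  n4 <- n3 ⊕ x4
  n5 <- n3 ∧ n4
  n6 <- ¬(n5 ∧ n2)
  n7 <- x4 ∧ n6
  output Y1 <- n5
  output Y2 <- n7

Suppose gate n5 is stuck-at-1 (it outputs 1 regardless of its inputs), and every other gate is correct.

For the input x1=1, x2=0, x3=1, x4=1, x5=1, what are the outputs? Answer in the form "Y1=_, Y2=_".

Y1=1, Y2=1

Propagate with n5 forced: n0=1, n1=0, n2=0, n3=1, n4=0, n5=1 [stuck-at-1], n6=1, n7=1.
So the outputs are Y1=1, Y2=1. (Without the fault they would be Y1=0, Y2=1.)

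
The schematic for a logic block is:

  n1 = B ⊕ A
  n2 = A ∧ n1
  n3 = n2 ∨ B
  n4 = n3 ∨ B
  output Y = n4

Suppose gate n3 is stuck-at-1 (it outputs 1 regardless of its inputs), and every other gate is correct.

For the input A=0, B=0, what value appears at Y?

Propagate with n3 forced: n1=0, n2=0, n3=1 [stuck-at-1], n4=1.
So Y = 1. (Without the fault it would be 0.)

1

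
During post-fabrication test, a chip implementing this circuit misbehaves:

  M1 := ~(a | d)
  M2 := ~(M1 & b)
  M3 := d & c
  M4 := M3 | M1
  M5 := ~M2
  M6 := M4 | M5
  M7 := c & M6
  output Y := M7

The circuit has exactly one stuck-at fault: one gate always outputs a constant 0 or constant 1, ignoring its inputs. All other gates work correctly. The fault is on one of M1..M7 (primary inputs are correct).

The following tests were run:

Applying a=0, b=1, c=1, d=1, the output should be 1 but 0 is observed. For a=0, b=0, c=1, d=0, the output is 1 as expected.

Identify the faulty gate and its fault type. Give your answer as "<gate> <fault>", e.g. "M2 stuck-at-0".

Fault-free values for test 1 (a=0, b=1, c=1, d=1): M1=0, M2=1, M3=1, M4=1, M5=0, M6=1, M7=1, giving Y=1. Observed 0.
Test 1: faults giving observed 0 are {M3 stuck-at-0, M4 stuck-at-0, M6 stuck-at-0, M7 stuck-at-0}.
Test 2 (a=0, b=0, c=1, d=0): fault-free M1=1, M2=1, M3=0, M4=1, M5=0, M6=1, M7=1 → 1; observed 1. Eliminates M4 stuck-at-0, M6 stuck-at-0, M7 stuck-at-0.
Only M3 stuck-at-0 is consistent with every test.

M3 stuck-at-0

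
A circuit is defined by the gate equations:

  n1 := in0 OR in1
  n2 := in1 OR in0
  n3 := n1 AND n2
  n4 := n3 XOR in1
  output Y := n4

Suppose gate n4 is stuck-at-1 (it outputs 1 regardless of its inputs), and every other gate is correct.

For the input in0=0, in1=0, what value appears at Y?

Propagate with n4 forced: n1=0, n2=0, n3=0, n4=1 [stuck-at-1].
So Y = 1. (Without the fault it would be 0.)

1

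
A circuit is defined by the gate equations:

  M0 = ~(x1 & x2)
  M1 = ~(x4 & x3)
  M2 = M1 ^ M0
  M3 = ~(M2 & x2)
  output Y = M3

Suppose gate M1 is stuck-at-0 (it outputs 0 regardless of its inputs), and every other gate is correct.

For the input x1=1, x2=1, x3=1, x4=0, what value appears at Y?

1

Propagate with M1 forced: M0=0, M1=0 [stuck-at-0], M2=0, M3=1.
So Y = 1. (Without the fault it would be 0.)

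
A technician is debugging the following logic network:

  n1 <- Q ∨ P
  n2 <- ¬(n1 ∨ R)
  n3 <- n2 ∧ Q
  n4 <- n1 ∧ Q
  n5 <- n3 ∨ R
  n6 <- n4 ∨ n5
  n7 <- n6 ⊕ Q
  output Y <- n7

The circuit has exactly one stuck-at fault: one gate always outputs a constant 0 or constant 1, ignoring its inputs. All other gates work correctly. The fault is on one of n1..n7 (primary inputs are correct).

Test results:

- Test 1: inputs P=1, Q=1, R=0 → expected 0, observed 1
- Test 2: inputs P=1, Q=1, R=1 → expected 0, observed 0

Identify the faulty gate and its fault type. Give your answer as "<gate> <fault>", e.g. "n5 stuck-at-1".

n4 stuck-at-0

Fault-free values for test 1 (P=1, Q=1, R=0): n1=1, n2=0, n3=0, n4=1, n5=0, n6=1, n7=0, giving Y=0. Observed 1.
Test 1: faults giving observed 1 are {n4 stuck-at-0, n6 stuck-at-0, n7 stuck-at-1}.
Test 2 (P=1, Q=1, R=1): fault-free n1=1, n2=0, n3=0, n4=1, n5=1, n6=1, n7=0 → 0; observed 0. Eliminates n6 stuck-at-0, n7 stuck-at-1.
Only n4 stuck-at-0 is consistent with every test.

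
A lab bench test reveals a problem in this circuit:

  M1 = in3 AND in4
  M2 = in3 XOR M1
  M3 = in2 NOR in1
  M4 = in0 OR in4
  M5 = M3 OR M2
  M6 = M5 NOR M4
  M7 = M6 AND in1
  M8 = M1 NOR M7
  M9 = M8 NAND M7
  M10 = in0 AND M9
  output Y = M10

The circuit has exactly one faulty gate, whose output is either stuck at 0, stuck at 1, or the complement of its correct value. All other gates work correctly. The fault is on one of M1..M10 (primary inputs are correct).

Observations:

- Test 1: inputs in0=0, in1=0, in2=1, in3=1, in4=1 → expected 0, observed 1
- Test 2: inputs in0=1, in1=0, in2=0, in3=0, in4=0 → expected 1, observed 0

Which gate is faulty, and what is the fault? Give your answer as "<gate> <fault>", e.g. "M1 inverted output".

M10 inverted output

Fault-free values for test 1 (in0=0, in1=0, in2=1, in3=1, in4=1): M1=1, M2=0, M3=0, M4=1, M5=0, M6=0, M7=0, M8=0, M9=1, M10=0, giving Y=0. Observed 1.
Test 1: faults giving observed 1 are {M10 stuck-at-1, M10 inverted output}.
Test 2 (in0=1, in1=0, in2=0, in3=0, in4=0): fault-free M1=0, M2=0, M3=1, M4=1, M5=1, M6=0, M7=0, M8=1, M9=1, M10=1 → 1; observed 0. Eliminates M10 stuck-at-1.
Only M10 inverted output is consistent with every test.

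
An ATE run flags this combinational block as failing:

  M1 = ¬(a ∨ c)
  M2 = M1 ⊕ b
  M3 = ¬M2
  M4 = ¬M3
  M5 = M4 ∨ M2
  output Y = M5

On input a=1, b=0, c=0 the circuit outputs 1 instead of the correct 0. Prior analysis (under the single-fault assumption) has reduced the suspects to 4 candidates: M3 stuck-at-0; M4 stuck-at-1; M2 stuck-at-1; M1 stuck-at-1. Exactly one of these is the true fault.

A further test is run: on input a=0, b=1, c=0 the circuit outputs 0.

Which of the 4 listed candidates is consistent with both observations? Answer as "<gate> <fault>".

Evaluate each candidate on input a=0, b=1, c=0:
  M3 stuck-at-0: M1=1, M2=0, M3=0 [stuck-at-0], M4=1, M5=1 → 1 — eliminated
  M4 stuck-at-1: M1=1, M2=0, M3=1, M4=1 [stuck-at-1], M5=1 → 1 — eliminated
  M2 stuck-at-1: M1=1, M2=1 [stuck-at-1], M3=0, M4=1, M5=1 → 1 — eliminated
  M1 stuck-at-1: M1=1 [stuck-at-1], M2=0, M3=1, M4=0, M5=0 → 0 — matches
Only M1 stuck-at-1 reproduces the observed 0.

M1 stuck-at-1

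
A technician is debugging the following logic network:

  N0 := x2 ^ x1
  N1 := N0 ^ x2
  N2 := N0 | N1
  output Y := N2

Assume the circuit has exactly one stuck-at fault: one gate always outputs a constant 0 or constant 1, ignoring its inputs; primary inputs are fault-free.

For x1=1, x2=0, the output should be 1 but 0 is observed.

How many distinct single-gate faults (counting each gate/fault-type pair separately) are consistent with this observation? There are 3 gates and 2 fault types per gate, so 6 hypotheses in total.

Fault-free: N0=1, N1=1, N2=1 → 1. Observed 0.
  N0 stuck-at-0: output 0 ✓
  N0 stuck-at-1: output 1 ✗
  N1 stuck-at-0: output 1 ✗
  N1 stuck-at-1: output 1 ✗
  N2 stuck-at-0: output 0 ✓
  N2 stuck-at-1: output 1 ✗
Consistent faults: {N0 stuck-at-0, N2 stuck-at-0} — 2 in all.

2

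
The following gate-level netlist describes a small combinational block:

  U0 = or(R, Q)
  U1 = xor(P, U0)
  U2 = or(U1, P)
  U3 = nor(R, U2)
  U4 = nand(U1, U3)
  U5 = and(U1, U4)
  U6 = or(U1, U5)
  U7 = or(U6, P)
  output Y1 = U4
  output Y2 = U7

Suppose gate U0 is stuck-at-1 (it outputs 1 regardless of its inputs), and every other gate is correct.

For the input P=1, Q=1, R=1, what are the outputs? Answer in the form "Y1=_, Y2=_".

Y1=1, Y2=1

Propagate with U0 forced: U0=1 [stuck-at-1], U1=0, U2=1, U3=0, U4=1, U5=0, U6=0, U7=1.
So the outputs are Y1=1, Y2=1. (Same as the fault-free value — the fault is masked on this input.)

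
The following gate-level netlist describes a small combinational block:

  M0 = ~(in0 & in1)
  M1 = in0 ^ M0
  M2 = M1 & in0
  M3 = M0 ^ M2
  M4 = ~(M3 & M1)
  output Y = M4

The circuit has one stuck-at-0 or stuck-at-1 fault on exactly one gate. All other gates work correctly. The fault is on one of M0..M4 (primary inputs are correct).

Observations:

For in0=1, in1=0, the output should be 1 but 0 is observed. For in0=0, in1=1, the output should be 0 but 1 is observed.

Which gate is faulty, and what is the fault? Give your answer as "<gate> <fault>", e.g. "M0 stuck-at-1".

M0 stuck-at-0

Fault-free values for test 1 (in0=1, in1=0): M0=1, M1=0, M2=0, M3=1, M4=1, giving Y=1. Observed 0.
Test 1: faults giving observed 0 are {M0 stuck-at-0, M4 stuck-at-0}.
Test 2 (in0=0, in1=1): fault-free M0=1, M1=1, M2=0, M3=1, M4=0 → 0; observed 1. Eliminates M4 stuck-at-0.
Only M0 stuck-at-0 is consistent with every test.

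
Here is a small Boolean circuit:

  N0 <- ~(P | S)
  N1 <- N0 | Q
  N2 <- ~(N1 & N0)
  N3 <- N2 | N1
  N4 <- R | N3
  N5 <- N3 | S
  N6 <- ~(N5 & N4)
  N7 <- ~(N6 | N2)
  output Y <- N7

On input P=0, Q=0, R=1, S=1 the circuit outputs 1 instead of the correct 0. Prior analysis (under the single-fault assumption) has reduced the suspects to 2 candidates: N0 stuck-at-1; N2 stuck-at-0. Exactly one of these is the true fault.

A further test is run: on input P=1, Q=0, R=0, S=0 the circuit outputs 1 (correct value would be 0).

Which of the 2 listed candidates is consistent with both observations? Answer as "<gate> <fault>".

Evaluate each candidate on input P=1, Q=0, R=0, S=0:
  N0 stuck-at-1: N0=1 [stuck-at-1], N1=1, N2=0, N3=1, N4=1, N5=1, N6=0, N7=1 → 1 — matches
  N2 stuck-at-0: N0=0, N1=0, N2=0 [stuck-at-0], N3=0, N4=0, N5=0, N6=1, N7=0 → 0 — eliminated
Only N0 stuck-at-1 reproduces the observed 1.

N0 stuck-at-1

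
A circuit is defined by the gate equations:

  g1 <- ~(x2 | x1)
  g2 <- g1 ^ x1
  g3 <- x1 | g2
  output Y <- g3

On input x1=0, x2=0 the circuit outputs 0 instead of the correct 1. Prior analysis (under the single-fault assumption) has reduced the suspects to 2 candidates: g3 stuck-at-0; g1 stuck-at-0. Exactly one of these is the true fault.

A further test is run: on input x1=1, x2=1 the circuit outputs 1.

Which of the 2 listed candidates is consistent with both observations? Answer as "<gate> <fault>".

g1 stuck-at-0

Evaluate each candidate on input x1=1, x2=1:
  g3 stuck-at-0: g1=0, g2=1, g3=0 [stuck-at-0] → 0 — eliminated
  g1 stuck-at-0: g1=0 [stuck-at-0], g2=1, g3=1 → 1 — matches
Only g1 stuck-at-0 reproduces the observed 1.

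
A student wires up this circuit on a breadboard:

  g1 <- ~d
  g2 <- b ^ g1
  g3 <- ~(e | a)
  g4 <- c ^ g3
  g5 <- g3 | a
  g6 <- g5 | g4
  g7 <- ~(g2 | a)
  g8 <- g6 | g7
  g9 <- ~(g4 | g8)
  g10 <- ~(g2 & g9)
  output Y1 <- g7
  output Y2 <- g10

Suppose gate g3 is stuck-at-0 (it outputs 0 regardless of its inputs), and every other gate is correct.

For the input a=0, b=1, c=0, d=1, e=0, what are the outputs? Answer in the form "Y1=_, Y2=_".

Y1=0, Y2=0

Propagate with g3 forced: g1=0, g2=1, g3=0 [stuck-at-0], g4=0, g5=0, g6=0, g7=0, g8=0, g9=1, g10=0.
So the outputs are Y1=0, Y2=0. (Without the fault they would be Y1=0, Y2=1.)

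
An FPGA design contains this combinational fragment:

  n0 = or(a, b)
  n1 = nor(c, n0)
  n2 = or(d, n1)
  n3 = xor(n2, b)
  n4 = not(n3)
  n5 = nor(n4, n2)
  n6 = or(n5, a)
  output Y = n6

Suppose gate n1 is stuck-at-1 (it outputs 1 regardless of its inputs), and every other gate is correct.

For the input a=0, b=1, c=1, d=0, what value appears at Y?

Propagate with n1 forced: n0=1, n1=1 [stuck-at-1], n2=1, n3=0, n4=1, n5=0, n6=0.
So Y = 0. (Without the fault it would be 1.)

0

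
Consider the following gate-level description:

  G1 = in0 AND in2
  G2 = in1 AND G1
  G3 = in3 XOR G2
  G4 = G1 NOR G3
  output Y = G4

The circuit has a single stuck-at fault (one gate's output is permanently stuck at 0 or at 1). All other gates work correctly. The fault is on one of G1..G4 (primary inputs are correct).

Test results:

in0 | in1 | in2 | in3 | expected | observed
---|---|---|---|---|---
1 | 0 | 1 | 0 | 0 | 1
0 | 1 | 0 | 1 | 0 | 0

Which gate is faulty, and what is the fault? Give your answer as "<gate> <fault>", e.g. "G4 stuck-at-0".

Fault-free values for test 1 (in0=1, in1=0, in2=1, in3=0): G1=1, G2=0, G3=0, G4=0, giving Y=0. Observed 1.
Test 1: faults giving observed 1 are {G1 stuck-at-0, G4 stuck-at-1}.
Test 2 (in0=0, in1=1, in2=0, in3=1): fault-free G1=0, G2=0, G3=1, G4=0 → 0; observed 0. Eliminates G4 stuck-at-1.
Only G1 stuck-at-0 is consistent with every test.

G1 stuck-at-0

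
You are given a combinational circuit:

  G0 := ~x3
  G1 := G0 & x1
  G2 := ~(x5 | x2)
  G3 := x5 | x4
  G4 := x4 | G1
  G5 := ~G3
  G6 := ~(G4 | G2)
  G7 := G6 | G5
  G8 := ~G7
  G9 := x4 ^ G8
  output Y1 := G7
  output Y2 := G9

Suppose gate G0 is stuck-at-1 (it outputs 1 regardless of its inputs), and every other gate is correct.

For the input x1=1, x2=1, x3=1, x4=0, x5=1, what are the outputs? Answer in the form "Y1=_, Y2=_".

Propagate with G0 forced: G0=1 [stuck-at-1], G1=1, G2=0, G3=1, G4=1, G5=0, G6=0, G7=0, G8=1, G9=1.
So the outputs are Y1=0, Y2=1. (Without the fault they would be Y1=1, Y2=0.)

Y1=0, Y2=1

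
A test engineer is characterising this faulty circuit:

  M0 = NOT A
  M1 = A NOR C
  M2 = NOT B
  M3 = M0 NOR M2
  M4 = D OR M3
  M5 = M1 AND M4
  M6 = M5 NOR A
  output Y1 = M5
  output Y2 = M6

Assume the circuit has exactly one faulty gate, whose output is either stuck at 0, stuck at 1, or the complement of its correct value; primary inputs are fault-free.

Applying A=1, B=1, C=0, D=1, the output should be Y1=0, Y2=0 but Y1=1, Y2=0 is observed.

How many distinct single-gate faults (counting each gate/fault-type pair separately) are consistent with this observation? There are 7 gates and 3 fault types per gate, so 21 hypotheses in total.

4

Fault-free: M0=0, M1=0, M2=0, M3=1, M4=1, M5=0, M6=0 → Y1=0, Y2=0. Observed Y1=1, Y2=0.
  M0: none of the 3 fault types match ✗
  M1: stuck-at-1, inverted output ✓; others ✗
  M2: none of the 3 fault types match ✗
  M3: none of the 3 fault types match ✗
  M4: none of the 3 fault types match ✗
  M5: stuck-at-1, inverted output ✓; others ✗
  M6: none of the 3 fault types match ✗
Consistent faults: {M1 stuck-at-1, M1 inverted output, M5 stuck-at-1, M5 inverted output} — 4 in all.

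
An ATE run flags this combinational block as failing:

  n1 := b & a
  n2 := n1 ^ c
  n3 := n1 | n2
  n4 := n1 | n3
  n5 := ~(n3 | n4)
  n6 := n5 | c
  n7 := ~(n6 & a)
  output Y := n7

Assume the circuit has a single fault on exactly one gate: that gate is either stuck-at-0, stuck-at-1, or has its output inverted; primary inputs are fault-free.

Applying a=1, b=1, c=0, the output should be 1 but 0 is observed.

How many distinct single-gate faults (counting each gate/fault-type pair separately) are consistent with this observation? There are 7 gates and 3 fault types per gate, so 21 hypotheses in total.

8

Fault-free: n1=1, n2=1, n3=1, n4=1, n5=0, n6=0, n7=1 → 1. Observed 0.
  n1: stuck-at-0, inverted output ✓; others ✗
  n2: none of the 3 fault types match ✗
  n3: none of the 3 fault types match ✗
  n4: none of the 3 fault types match ✗
  n5: stuck-at-1, inverted output ✓; others ✗
  n6: stuck-at-1, inverted output ✓; others ✗
  n7: stuck-at-0, inverted output ✓; others ✗
Consistent faults: {n1 stuck-at-0, n1 inverted output, n5 stuck-at-1, n5 inverted output, n6 stuck-at-1, n6 inverted output, n7 stuck-at-0, n7 inverted output} — 8 in all.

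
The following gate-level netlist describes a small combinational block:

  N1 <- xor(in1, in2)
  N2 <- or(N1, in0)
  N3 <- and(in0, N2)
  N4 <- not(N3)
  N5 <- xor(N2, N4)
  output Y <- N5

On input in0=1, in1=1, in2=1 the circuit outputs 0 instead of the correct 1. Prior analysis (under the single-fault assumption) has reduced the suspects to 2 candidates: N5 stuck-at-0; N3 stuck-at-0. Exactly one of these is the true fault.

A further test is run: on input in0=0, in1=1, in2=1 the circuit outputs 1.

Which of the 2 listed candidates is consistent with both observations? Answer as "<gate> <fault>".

Evaluate each candidate on input in0=0, in1=1, in2=1:
  N5 stuck-at-0: N1=0, N2=0, N3=0, N4=1, N5=0 [stuck-at-0] → 0 — eliminated
  N3 stuck-at-0: N1=0, N2=0, N3=0 [stuck-at-0], N4=1, N5=1 → 1 — matches
Only N3 stuck-at-0 reproduces the observed 1.

N3 stuck-at-0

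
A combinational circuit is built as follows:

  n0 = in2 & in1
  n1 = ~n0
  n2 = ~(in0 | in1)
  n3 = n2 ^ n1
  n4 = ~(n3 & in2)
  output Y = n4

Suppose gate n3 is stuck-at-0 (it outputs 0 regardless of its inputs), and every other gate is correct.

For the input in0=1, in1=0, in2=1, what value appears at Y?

1

Propagate with n3 forced: n0=0, n1=1, n2=0, n3=0 [stuck-at-0], n4=1.
So Y = 1. (Without the fault it would be 0.)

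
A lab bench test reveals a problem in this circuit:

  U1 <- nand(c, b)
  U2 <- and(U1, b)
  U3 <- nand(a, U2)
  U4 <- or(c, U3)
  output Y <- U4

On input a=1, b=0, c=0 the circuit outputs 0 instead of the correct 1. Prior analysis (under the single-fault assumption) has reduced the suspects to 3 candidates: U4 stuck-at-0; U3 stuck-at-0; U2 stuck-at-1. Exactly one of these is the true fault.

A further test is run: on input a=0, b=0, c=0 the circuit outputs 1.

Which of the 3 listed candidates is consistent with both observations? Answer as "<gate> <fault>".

U2 stuck-at-1

Evaluate each candidate on input a=0, b=0, c=0:
  U4 stuck-at-0: U1=1, U2=0, U3=1, U4=0 [stuck-at-0] → 0 — eliminated
  U3 stuck-at-0: U1=1, U2=0, U3=0 [stuck-at-0], U4=0 → 0 — eliminated
  U2 stuck-at-1: U1=1, U2=1 [stuck-at-1], U3=1, U4=1 → 1 — matches
Only U2 stuck-at-1 reproduces the observed 1.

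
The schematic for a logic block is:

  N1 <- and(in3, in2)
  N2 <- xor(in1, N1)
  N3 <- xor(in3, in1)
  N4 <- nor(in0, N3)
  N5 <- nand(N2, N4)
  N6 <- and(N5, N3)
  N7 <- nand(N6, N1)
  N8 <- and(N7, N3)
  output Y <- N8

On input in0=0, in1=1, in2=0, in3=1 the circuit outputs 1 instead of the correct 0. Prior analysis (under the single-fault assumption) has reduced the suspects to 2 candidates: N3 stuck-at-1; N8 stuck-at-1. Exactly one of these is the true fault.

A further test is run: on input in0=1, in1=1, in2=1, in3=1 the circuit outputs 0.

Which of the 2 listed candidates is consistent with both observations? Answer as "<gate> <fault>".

Evaluate each candidate on input in0=1, in1=1, in2=1, in3=1:
  N3 stuck-at-1: N1=1, N2=0, N3=1 [stuck-at-1], N4=0, N5=1, N6=1, N7=0, N8=0 → 0 — matches
  N8 stuck-at-1: N1=1, N2=0, N3=0, N4=0, N5=1, N6=0, N7=1, N8=1 [stuck-at-1] → 1 — eliminated
Only N3 stuck-at-1 reproduces the observed 0.

N3 stuck-at-1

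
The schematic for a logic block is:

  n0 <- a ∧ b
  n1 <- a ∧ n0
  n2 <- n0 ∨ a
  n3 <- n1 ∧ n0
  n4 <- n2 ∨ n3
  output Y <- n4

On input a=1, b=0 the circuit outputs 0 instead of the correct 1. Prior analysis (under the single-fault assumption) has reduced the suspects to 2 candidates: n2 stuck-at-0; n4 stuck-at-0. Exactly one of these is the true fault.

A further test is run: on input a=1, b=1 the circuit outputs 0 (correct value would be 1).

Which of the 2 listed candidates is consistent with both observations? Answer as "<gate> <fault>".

n4 stuck-at-0

Evaluate each candidate on input a=1, b=1:
  n2 stuck-at-0: n0=1, n1=1, n2=0 [stuck-at-0], n3=1, n4=1 → 1 — eliminated
  n4 stuck-at-0: n0=1, n1=1, n2=1, n3=1, n4=0 [stuck-at-0] → 0 — matches
Only n4 stuck-at-0 reproduces the observed 0.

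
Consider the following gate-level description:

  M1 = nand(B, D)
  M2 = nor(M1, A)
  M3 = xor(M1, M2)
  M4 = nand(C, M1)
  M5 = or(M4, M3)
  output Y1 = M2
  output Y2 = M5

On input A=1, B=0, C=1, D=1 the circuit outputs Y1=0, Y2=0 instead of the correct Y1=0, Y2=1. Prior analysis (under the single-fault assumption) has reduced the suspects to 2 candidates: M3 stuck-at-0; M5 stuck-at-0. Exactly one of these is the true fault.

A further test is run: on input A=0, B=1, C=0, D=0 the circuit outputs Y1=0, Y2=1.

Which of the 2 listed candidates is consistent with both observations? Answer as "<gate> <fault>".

Evaluate each candidate on input A=0, B=1, C=0, D=0:
  M3 stuck-at-0: M1=1, M2=0, M3=0 [stuck-at-0], M4=1, M5=1 → Y1=0, Y2=1 — matches
  M5 stuck-at-0: M1=1, M2=0, M3=1, M4=1, M5=0 [stuck-at-0] → Y1=0, Y2=0 — eliminated
Only M3 stuck-at-0 reproduces the observed Y1=0, Y2=1.

M3 stuck-at-0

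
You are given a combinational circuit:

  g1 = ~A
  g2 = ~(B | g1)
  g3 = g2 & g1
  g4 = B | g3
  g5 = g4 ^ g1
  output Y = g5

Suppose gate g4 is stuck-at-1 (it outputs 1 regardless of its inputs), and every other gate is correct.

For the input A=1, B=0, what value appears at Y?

1

Propagate with g4 forced: g1=0, g2=1, g3=0, g4=1 [stuck-at-1], g5=1.
So Y = 1. (Without the fault it would be 0.)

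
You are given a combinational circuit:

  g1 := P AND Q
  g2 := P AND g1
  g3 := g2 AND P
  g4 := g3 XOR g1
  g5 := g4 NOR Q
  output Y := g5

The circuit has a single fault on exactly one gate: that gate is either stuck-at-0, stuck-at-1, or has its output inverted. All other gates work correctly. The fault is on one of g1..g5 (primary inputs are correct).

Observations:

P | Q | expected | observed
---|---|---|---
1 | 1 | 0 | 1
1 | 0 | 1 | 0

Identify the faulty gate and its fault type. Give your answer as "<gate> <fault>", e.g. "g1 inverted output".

g5 inverted output

Fault-free values for test 1 (P=1, Q=1): g1=1, g2=1, g3=1, g4=0, g5=0, giving Y=0. Observed 1.
Test 1: faults giving observed 1 are {g5 stuck-at-1, g5 inverted output}.
Test 2 (P=1, Q=0): fault-free g1=0, g2=0, g3=0, g4=0, g5=1 → 1; observed 0. Eliminates g5 stuck-at-1.
Only g5 inverted output is consistent with every test.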